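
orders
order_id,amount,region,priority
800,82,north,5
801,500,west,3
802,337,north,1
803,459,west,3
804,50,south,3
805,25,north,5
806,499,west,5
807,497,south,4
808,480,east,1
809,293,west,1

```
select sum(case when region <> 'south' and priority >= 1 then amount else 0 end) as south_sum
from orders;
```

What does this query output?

2675

order_id=800: ✓ → 82
order_id=801: ✓ → 500
order_id=802: ✓ → 337
order_id=803: ✓ → 459
order_id=804: ✗
order_id=805: ✓ → 25
order_id=806: ✓ → 499
order_id=807: ✗
order_id=808: ✓ → 480
order_id=809: ✓ → 293
south_sum = 82 + 500 + 337 + 459 + 25 + 499 + 480 + 293 = 2675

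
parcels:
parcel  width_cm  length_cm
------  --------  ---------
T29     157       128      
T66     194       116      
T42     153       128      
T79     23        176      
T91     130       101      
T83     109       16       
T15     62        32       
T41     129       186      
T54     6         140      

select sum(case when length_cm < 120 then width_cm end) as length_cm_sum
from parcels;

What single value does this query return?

495

parcel=T29: ✗
parcel=T66: ✓ → 194
parcel=T42: ✗
parcel=T79: ✗
parcel=T91: ✓ → 130
parcel=T83: ✓ → 109
parcel=T15: ✓ → 62
parcel=T41: ✗
parcel=T54: ✗
length_cm_sum = 194 + 130 + 109 + 62 = 495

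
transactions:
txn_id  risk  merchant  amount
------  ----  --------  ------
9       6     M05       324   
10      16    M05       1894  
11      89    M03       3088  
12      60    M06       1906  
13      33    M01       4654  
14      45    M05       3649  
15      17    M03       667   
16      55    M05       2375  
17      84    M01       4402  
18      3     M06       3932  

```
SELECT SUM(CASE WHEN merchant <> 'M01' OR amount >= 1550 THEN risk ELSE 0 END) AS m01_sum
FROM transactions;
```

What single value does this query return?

txn_id=9: ✓ → 6
txn_id=10: ✓ → 16
txn_id=11: ✓ → 89
txn_id=12: ✓ → 60
txn_id=13: ✓ → 33
txn_id=14: ✓ → 45
txn_id=15: ✓ → 17
txn_id=16: ✓ → 55
txn_id=17: ✓ → 84
txn_id=18: ✓ → 3
m01_sum = 6 + 16 + 89 + 60 + 33 + 45 + 17 + 55 + 84 + 3 = 408

408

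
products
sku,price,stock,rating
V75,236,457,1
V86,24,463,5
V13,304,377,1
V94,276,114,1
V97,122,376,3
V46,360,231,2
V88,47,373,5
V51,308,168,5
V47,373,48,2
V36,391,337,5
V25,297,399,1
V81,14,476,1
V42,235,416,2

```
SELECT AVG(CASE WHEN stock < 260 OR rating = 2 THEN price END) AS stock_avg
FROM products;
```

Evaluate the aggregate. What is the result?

sku=V75: ✗
sku=V86: ✗
sku=V13: ✗
sku=V94: ✓ → 276
sku=V97: ✗
sku=V46: ✓ → 360
sku=V88: ✗
sku=V51: ✓ → 308
sku=V47: ✓ → 373
sku=V36: ✗
sku=V25: ✗
sku=V81: ✗
sku=V42: ✓ → 235
stock_avg = (276 + 360 + 308 + 373 + 235) / 5 = 310.4

310.4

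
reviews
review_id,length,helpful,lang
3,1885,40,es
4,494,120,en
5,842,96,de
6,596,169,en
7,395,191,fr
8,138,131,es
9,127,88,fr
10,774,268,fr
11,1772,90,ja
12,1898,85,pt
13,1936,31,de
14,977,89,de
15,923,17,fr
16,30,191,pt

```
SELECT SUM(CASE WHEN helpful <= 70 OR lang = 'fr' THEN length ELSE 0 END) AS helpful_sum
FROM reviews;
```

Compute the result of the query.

6040

review_id=3: ✓ → 1885
review_id=4: ✗
review_id=5: ✗
review_id=6: ✗
review_id=7: ✓ → 395
review_id=8: ✗
review_id=9: ✓ → 127
review_id=10: ✓ → 774
review_id=11: ✗
review_id=12: ✗
review_id=13: ✓ → 1936
review_id=14: ✗
review_id=15: ✓ → 923
review_id=16: ✗
helpful_sum = 1885 + 395 + 127 + 774 + 1936 + 923 = 6040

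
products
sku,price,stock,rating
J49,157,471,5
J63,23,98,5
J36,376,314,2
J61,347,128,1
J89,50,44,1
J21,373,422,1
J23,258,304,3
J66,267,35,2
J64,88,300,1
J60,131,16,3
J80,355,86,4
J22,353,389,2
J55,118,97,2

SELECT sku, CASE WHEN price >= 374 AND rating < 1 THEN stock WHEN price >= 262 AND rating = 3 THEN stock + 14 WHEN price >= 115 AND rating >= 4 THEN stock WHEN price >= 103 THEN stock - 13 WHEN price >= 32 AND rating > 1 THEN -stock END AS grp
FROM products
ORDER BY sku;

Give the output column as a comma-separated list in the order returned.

409, 376, 291, 301, 471, 84, 3, 115, NULL, NULL, 22, 86, NULL

sku=J21: price >= 103 → 409
sku=J22: price >= 103 → 376
sku=J23: price >= 103 → 291
sku=J36: price >= 103 → 301
sku=J49: price >= 115 AND rating >= 4 → 471
sku=J55: price >= 103 → 84
sku=J60: price >= 103 → 3
sku=J61: price >= 103 → 115
sku=J63: (no match → NULL) → NULL
sku=J64: (no match → NULL) → NULL
sku=J66: price >= 103 → 22
sku=J80: price >= 115 AND rating >= 4 → 86
sku=J89: (no match → NULL) → NULL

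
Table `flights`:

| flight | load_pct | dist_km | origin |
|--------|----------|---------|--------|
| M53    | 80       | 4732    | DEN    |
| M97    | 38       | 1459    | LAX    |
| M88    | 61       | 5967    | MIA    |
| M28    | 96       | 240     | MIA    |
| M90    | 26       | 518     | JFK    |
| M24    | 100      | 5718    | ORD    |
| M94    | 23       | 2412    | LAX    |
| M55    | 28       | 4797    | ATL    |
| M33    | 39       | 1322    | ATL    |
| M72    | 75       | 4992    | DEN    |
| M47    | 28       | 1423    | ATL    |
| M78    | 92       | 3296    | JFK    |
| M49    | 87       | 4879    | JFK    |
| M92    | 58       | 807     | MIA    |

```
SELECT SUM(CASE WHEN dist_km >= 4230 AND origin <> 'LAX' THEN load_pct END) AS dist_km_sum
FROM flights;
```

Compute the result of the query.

431

flight=M53: ✓ → 80
flight=M97: ✗
flight=M88: ✓ → 61
flight=M28: ✗
flight=M90: ✗
flight=M24: ✓ → 100
flight=M94: ✗
flight=M55: ✓ → 28
flight=M33: ✗
flight=M72: ✓ → 75
flight=M47: ✗
flight=M78: ✗
flight=M49: ✓ → 87
flight=M92: ✗
dist_km_sum = 80 + 61 + 100 + 28 + 75 + 87 = 431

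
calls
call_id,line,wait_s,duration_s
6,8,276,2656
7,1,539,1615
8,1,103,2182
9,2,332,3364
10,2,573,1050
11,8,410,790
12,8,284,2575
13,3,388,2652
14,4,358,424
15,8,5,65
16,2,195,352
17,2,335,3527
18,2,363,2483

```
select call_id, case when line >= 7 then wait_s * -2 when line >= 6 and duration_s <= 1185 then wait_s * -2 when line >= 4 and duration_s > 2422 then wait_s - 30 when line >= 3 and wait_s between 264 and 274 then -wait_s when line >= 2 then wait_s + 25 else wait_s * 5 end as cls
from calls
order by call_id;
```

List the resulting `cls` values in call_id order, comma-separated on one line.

call_id=6: line >= 7 → -552
call_id=7: ELSE → 2695
call_id=8: ELSE → 515
call_id=9: line >= 2 → 357
call_id=10: line >= 2 → 598
call_id=11: line >= 7 → -820
call_id=12: line >= 7 → -568
call_id=13: line >= 2 → 413
call_id=14: line >= 2 → 383
call_id=15: line >= 7 → -10
call_id=16: line >= 2 → 220
call_id=17: line >= 2 → 360
call_id=18: line >= 2 → 388

-552, 2695, 515, 357, 598, -820, -568, 413, 383, -10, 220, 360, 388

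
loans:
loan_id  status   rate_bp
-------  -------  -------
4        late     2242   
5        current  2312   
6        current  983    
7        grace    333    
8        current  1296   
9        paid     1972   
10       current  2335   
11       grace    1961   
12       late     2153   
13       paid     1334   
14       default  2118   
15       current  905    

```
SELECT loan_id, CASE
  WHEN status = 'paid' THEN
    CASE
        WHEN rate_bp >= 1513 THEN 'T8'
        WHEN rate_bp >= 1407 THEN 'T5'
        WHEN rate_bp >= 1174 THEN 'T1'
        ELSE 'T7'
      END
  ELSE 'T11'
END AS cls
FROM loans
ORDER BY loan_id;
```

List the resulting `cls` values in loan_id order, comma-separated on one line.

T11, T11, T11, T11, T11, T8, T11, T11, T11, T1, T11, T11

loan_id=4: status='late' → outer ELSE → T11
loan_id=5: status='current' → outer ELSE → T11
loan_id=6: status='current' → outer ELSE → T11
loan_id=7: status='grace' → outer ELSE → T11
loan_id=8: status='current' → outer ELSE → T11
loan_id=9: status='paid' → inner[rate_bp >= 1513] → T8
loan_id=10: status='current' → outer ELSE → T11
loan_id=11: status='grace' → outer ELSE → T11
loan_id=12: status='late' → outer ELSE → T11
loan_id=13: status='paid' → inner[rate_bp >= 1174] → T1
loan_id=14: status='default' → outer ELSE → T11
loan_id=15: status='current' → outer ELSE → T11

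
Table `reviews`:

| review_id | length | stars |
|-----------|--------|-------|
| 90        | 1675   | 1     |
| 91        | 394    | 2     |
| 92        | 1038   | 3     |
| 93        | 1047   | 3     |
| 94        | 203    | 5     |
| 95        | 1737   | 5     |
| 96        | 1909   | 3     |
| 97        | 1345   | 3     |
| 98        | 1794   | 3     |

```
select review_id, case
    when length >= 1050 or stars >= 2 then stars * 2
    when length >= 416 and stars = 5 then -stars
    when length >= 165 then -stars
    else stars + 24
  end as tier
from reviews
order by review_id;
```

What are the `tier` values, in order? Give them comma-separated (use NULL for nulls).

review_id=90: length >= 1050 or stars >= 2 → 2
review_id=91: length >= 1050 or stars >= 2 → 4
review_id=92: length >= 1050 or stars >= 2 → 6
review_id=93: length >= 1050 or stars >= 2 → 6
review_id=94: length >= 1050 or stars >= 2 → 10
review_id=95: length >= 1050 or stars >= 2 → 10
review_id=96: length >= 1050 or stars >= 2 → 6
review_id=97: length >= 1050 or stars >= 2 → 6
review_id=98: length >= 1050 or stars >= 2 → 6

2, 4, 6, 6, 10, 10, 6, 6, 6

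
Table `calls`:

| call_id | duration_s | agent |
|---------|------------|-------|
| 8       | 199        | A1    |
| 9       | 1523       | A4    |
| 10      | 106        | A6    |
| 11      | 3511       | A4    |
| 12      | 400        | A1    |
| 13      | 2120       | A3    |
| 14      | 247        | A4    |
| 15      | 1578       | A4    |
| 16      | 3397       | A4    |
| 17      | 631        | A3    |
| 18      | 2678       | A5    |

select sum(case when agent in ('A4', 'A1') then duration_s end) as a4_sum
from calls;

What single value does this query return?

10855

call_id=8: ✓ → 199
call_id=9: ✓ → 1523
call_id=10: ✗
call_id=11: ✓ → 3511
call_id=12: ✓ → 400
call_id=13: ✗
call_id=14: ✓ → 247
call_id=15: ✓ → 1578
call_id=16: ✓ → 3397
call_id=17: ✗
call_id=18: ✗
a4_sum = 199 + 1523 + 3511 + 400 + 247 + 1578 + 3397 = 10855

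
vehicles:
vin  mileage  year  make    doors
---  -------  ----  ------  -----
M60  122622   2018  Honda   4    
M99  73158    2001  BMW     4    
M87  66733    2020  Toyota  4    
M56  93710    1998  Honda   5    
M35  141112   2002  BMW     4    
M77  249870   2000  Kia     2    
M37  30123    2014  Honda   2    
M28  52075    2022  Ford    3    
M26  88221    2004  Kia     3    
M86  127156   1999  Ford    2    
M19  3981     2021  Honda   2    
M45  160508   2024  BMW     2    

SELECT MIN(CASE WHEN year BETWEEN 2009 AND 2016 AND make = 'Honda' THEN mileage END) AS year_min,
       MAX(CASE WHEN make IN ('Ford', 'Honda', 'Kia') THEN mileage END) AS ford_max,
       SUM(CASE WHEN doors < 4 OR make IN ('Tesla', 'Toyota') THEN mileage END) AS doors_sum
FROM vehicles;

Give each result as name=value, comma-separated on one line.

[year_min: year BETWEEN 2009 AND 2016 AND make = 'Honda']
vin=M60: ✗
vin=M99: ✗
vin=M87: ✗
vin=M56: ✗
vin=M35: ✗
vin=M77: ✗
vin=M37: ✓ → 30123
vin=M28: ✗
vin=M26: ✗
vin=M86: ✗
vin=M19: ✗
vin=M45: ✗
year_min = MIN(30123) = 30123
—
[ford_max: make IN ('Ford', 'Honda', 'Kia')]
vin=M60: ✓ → 122622
vin=M99: ✗
vin=M87: ✗
vin=M56: ✓ → 93710
vin=M35: ✗
vin=M77: ✓ → 249870
vin=M37: ✓ → 30123
vin=M28: ✓ → 52075
vin=M26: ✓ → 88221
vin=M86: ✓ → 127156
vin=M19: ✓ → 3981
vin=M45: ✗
ford_max = MAX(122622, 93710, 249870, 30123, 52075, 88221, 127156, 3981) = 249870
—
[doors_sum: doors < 4 OR make IN ('Tesla', 'Toyota')]
vin=M60: ✗
vin=M99: ✗
vin=M87: ✓ → 66733
vin=M56: ✗
vin=M35: ✗
vin=M77: ✓ → 249870
vin=M37: ✓ → 30123
vin=M28: ✓ → 52075
vin=M26: ✓ → 88221
vin=M86: ✓ → 127156
vin=M19: ✓ → 3981
vin=M45: ✓ → 160508
doors_sum = 66733 + 249870 + 30123 + 52075 + 88221 + 127156 + 3981 + 160508 = 778667

year_min=30123, ford_max=249870, doors_sum=778667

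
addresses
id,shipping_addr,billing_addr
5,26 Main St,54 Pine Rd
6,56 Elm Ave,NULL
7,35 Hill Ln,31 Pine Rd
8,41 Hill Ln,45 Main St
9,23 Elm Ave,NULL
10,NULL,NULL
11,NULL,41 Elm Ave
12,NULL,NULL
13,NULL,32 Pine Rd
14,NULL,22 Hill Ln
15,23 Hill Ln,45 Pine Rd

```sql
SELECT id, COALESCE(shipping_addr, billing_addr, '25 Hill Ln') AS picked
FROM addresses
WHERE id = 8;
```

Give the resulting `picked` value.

id = 8: shipping_addr=41 Hill Ln, billing_addr=45 Main St.
shipping_addr=41 Hill Ln → 41 Hill Ln

41 Hill Ln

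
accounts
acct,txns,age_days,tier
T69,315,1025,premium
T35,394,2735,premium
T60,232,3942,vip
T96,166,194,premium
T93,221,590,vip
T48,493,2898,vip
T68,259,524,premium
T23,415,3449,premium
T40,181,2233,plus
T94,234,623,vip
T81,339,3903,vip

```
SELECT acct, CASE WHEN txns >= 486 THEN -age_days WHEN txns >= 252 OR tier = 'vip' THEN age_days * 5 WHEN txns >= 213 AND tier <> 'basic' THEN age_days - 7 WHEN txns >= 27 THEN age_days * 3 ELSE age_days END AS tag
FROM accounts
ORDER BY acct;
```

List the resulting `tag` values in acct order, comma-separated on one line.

17245, 13675, 6699, -2898, 19710, 2620, 5125, 19515, 2950, 3115, 582

acct=T23: txns >= 252 OR tier = 'vip' → 17245
acct=T35: txns >= 252 OR tier = 'vip' → 13675
acct=T40: txns >= 27 → 6699
acct=T48: txns >= 486 → -2898
acct=T60: txns >= 252 OR tier = 'vip' → 19710
acct=T68: txns >= 252 OR tier = 'vip' → 2620
acct=T69: txns >= 252 OR tier = 'vip' → 5125
acct=T81: txns >= 252 OR tier = 'vip' → 19515
acct=T93: txns >= 252 OR tier = 'vip' → 2950
acct=T94: txns >= 252 OR tier = 'vip' → 3115
acct=T96: txns >= 27 → 582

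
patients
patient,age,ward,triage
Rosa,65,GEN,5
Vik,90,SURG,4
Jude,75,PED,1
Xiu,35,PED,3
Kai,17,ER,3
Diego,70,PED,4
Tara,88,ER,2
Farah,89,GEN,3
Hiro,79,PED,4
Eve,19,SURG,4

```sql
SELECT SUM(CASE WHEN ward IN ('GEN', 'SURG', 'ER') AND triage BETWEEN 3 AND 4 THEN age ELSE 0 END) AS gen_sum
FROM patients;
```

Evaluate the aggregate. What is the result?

215

patient=Rosa: ✗
patient=Vik: ✓ → 90
patient=Jude: ✗
patient=Xiu: ✗
patient=Kai: ✓ → 17
patient=Diego: ✗
patient=Tara: ✗
patient=Farah: ✓ → 89
patient=Hiro: ✗
patient=Eve: ✓ → 19
gen_sum = 90 + 17 + 89 + 19 = 215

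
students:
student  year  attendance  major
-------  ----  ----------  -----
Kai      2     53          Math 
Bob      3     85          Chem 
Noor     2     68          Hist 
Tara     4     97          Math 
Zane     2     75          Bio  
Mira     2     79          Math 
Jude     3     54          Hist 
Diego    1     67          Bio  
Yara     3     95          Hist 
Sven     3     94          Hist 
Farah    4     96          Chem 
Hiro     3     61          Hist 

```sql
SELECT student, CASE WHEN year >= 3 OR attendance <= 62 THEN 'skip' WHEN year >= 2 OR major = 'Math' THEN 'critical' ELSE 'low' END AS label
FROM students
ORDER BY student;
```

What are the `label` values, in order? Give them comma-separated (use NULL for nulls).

student=Bob: year >= 3 OR attendance <= 62 → skip
student=Diego: ELSE → low
student=Farah: year >= 3 OR attendance <= 62 → skip
student=Hiro: year >= 3 OR attendance <= 62 → skip
student=Jude: year >= 3 OR attendance <= 62 → skip
student=Kai: year >= 3 OR attendance <= 62 → skip
student=Mira: year >= 2 OR major = 'Math' → critical
student=Noor: year >= 2 OR major = 'Math' → critical
student=Sven: year >= 3 OR attendance <= 62 → skip
student=Tara: year >= 3 OR attendance <= 62 → skip
student=Yara: year >= 3 OR attendance <= 62 → skip
student=Zane: year >= 2 OR major = 'Math' → critical

skip, low, skip, skip, skip, skip, critical, critical, skip, skip, skip, critical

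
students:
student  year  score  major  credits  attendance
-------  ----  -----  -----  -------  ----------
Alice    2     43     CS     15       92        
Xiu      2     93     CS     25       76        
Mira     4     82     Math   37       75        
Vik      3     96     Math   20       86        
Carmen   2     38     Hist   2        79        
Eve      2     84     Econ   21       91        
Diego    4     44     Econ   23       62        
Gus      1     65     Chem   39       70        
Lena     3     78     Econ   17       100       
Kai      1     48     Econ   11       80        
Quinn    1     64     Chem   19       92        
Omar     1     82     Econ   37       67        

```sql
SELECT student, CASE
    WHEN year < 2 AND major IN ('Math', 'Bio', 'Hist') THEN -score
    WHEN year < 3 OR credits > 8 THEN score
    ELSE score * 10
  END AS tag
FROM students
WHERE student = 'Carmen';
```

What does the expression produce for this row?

student = Carmen: year=2, score=38, major=Hist, credits=2, attendance=79.
year < 2 AND major IN ('Math', 'Bio', 'Hist') → false
year < 3 OR credits > 8 → true → 38

38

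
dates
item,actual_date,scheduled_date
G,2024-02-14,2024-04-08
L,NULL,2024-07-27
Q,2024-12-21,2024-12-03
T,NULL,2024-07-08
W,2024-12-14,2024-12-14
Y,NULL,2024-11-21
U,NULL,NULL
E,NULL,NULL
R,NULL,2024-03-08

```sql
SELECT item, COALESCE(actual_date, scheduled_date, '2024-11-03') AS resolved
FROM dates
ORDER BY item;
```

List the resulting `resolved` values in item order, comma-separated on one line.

2024-11-03, 2024-02-14, 2024-07-27, 2024-12-21, 2024-03-08, 2024-07-08, 2024-11-03, 2024-12-14, 2024-11-21

item=E: actual_date=NULL, scheduled_date=NULL, → literal 2024-11-03 → 2024-11-03
item=G: actual_date=2024-02-14 → 2024-02-14
item=L: actual_date=NULL, scheduled_date=2024-07-27 → 2024-07-27
item=Q: actual_date=2024-12-21 → 2024-12-21
item=R: actual_date=NULL, scheduled_date=2024-03-08 → 2024-03-08
item=T: actual_date=NULL, scheduled_date=2024-07-08 → 2024-07-08
item=U: actual_date=NULL, scheduled_date=NULL, → literal 2024-11-03 → 2024-11-03
item=W: actual_date=2024-12-14 → 2024-12-14
item=Y: actual_date=NULL, scheduled_date=2024-11-21 → 2024-11-21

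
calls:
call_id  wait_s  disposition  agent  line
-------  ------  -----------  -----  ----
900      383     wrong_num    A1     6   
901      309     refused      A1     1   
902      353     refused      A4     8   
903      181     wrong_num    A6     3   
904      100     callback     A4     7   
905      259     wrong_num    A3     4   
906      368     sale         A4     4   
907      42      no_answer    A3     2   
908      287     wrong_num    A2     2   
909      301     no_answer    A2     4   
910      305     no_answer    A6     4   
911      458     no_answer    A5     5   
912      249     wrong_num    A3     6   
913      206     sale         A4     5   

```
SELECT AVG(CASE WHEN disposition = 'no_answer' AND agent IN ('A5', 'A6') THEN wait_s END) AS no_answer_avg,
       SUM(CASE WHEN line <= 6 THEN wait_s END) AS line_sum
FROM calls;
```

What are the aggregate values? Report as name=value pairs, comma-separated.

no_answer_avg=381.5, line_sum=3348

[no_answer_avg: disposition = 'no_answer' AND agent IN ('A5', 'A6')]
call_id=900: ✗
call_id=901: ✗
call_id=902: ✗
call_id=903: ✗
call_id=904: ✗
call_id=905: ✗
call_id=906: ✗
call_id=907: ✗
call_id=908: ✗
call_id=909: ✗
call_id=910: ✓ → 305
call_id=911: ✓ → 458
call_id=912: ✗
call_id=913: ✗
no_answer_avg = (305 + 458) / 2 = 381.5
—
[line_sum: line <= 6]
call_id=900: ✓ → 383
call_id=901: ✓ → 309
call_id=902: ✗
call_id=903: ✓ → 181
call_id=904: ✗
call_id=905: ✓ → 259
call_id=906: ✓ → 368
call_id=907: ✓ → 42
call_id=908: ✓ → 287
call_id=909: ✓ → 301
call_id=910: ✓ → 305
call_id=911: ✓ → 458
call_id=912: ✓ → 249
call_id=913: ✓ → 206
line_sum = 383 + 309 + 181 + 259 + 368 + 42 + 287 + 301 + 305 + 458 + 249 + 206 = 3348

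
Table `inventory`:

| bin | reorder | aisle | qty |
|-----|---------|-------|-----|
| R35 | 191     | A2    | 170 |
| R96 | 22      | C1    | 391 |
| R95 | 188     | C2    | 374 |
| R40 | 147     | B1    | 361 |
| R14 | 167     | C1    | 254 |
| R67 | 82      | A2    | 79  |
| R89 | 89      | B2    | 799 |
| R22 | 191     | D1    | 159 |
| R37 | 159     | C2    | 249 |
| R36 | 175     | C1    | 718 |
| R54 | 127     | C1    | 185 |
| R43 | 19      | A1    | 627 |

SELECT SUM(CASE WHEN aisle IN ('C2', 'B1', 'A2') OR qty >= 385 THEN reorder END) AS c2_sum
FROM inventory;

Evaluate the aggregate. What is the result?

bin=R35: ✓ → 191
bin=R96: ✓ → 22
bin=R95: ✓ → 188
bin=R40: ✓ → 147
bin=R14: ✗
bin=R67: ✓ → 82
bin=R89: ✓ → 89
bin=R22: ✗
bin=R37: ✓ → 159
bin=R36: ✓ → 175
bin=R54: ✗
bin=R43: ✓ → 19
c2_sum = 191 + 22 + 188 + 147 + 82 + 89 + 159 + 175 + 19 = 1072

1072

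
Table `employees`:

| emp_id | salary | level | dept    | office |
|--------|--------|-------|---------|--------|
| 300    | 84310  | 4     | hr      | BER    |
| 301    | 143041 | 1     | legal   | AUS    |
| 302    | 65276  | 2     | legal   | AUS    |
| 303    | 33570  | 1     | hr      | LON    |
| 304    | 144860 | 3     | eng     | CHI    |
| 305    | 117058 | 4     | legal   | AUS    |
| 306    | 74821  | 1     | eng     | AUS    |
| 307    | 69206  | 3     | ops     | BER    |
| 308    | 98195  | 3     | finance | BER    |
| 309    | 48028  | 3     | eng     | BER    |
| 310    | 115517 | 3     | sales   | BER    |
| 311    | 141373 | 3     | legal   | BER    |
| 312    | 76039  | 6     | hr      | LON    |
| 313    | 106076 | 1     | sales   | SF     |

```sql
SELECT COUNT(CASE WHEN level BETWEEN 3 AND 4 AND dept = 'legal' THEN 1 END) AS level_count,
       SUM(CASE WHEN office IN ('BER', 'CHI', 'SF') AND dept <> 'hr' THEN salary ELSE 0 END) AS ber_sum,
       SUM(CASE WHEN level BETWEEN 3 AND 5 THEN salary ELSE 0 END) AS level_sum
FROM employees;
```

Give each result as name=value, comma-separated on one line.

level_count=2, ber_sum=723255, level_sum=818547

[level_count: level BETWEEN 3 AND 4 AND dept = 'legal']
emp_id=300: ✗
emp_id=301: ✗
emp_id=302: ✗
emp_id=303: ✗
emp_id=304: ✗
emp_id=305: ✓ → 1
emp_id=306: ✗
emp_id=307: ✗
emp_id=308: ✗
emp_id=309: ✗
emp_id=310: ✗
emp_id=311: ✓ → 1
emp_id=312: ✗
emp_id=313: ✗
level_count = COUNT(1, 1) = 2
—
[ber_sum: office IN ('BER', 'CHI', 'SF') AND dept <> 'hr']
emp_id=300: ✗
emp_id=301: ✗
emp_id=302: ✗
emp_id=303: ✗
emp_id=304: ✓ → 144860
emp_id=305: ✗
emp_id=306: ✗
emp_id=307: ✓ → 69206
emp_id=308: ✓ → 98195
emp_id=309: ✓ → 48028
emp_id=310: ✓ → 115517
emp_id=311: ✓ → 141373
emp_id=312: ✗
emp_id=313: ✓ → 106076
ber_sum = 144860 + 69206 + 98195 + 48028 + 115517 + 141373 + 106076 = 723255
—
[level_sum: level BETWEEN 3 AND 5]
emp_id=300: ✓ → 84310
emp_id=301: ✗
emp_id=302: ✗
emp_id=303: ✗
emp_id=304: ✓ → 144860
emp_id=305: ✓ → 117058
emp_id=306: ✗
emp_id=307: ✓ → 69206
emp_id=308: ✓ → 98195
emp_id=309: ✓ → 48028
emp_id=310: ✓ → 115517
emp_id=311: ✓ → 141373
emp_id=312: ✗
emp_id=313: ✗
level_sum = 84310 + 144860 + 117058 + 69206 + 98195 + 48028 + 115517 + 141373 = 818547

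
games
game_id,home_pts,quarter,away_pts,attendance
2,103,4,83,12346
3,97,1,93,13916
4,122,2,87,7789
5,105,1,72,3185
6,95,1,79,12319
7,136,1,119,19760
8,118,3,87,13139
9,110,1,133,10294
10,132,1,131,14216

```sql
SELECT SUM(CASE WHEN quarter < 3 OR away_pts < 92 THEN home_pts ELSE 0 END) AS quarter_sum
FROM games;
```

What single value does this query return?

game_id=2: ✓ → 103
game_id=3: ✓ → 97
game_id=4: ✓ → 122
game_id=5: ✓ → 105
game_id=6: ✓ → 95
game_id=7: ✓ → 136
game_id=8: ✓ → 118
game_id=9: ✓ → 110
game_id=10: ✓ → 132
quarter_sum = 103 + 97 + 122 + 105 + 95 + 136 + 118 + 110 + 132 = 1018

1018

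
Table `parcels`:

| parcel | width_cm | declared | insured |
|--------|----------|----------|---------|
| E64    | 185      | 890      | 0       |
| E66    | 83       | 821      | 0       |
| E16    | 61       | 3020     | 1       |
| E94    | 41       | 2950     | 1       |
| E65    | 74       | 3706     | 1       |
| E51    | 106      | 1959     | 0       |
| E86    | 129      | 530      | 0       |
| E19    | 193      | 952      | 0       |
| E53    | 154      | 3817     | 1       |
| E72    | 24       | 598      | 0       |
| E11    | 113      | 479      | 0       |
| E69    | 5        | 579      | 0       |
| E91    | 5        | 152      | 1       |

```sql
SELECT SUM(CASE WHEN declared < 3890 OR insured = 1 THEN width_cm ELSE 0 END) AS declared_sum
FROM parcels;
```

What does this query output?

1173

parcel=E64: ✓ → 185
parcel=E66: ✓ → 83
parcel=E16: ✓ → 61
parcel=E94: ✓ → 41
parcel=E65: ✓ → 74
parcel=E51: ✓ → 106
parcel=E86: ✓ → 129
parcel=E19: ✓ → 193
parcel=E53: ✓ → 154
parcel=E72: ✓ → 24
parcel=E11: ✓ → 113
parcel=E69: ✓ → 5
parcel=E91: ✓ → 5
declared_sum = 185 + 83 + 61 + 41 + 74 + 106 + 129 + 193 + 154 + 24 + 113 + 5 + 5 = 1173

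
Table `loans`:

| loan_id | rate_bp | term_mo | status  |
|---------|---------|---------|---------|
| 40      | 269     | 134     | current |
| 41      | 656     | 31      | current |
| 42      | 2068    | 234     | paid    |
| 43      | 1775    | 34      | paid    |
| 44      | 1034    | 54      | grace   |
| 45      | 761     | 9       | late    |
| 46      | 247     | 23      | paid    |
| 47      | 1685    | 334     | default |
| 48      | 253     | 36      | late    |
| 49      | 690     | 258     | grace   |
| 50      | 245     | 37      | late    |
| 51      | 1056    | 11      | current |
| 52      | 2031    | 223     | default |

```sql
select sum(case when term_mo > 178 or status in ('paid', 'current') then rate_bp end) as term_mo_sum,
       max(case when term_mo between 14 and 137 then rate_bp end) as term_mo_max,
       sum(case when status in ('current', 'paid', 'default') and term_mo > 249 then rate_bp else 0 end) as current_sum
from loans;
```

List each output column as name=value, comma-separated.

[term_mo_sum: term_mo > 178 or status in ('paid', 'current')]
loan_id=40: ✓ → 269
loan_id=41: ✓ → 656
loan_id=42: ✓ → 2068
loan_id=43: ✓ → 1775
loan_id=44: ✗
loan_id=45: ✗
loan_id=46: ✓ → 247
loan_id=47: ✓ → 1685
loan_id=48: ✗
loan_id=49: ✓ → 690
loan_id=50: ✗
loan_id=51: ✓ → 1056
loan_id=52: ✓ → 2031
term_mo_sum = 269 + 656 + 2068 + 1775 + 247 + 1685 + 690 + 1056 + 2031 = 10477
—
[term_mo_max: term_mo between 14 and 137]
loan_id=40: ✓ → 269
loan_id=41: ✓ → 656
loan_id=42: ✗
loan_id=43: ✓ → 1775
loan_id=44: ✓ → 1034
loan_id=45: ✗
loan_id=46: ✓ → 247
loan_id=47: ✗
loan_id=48: ✓ → 253
loan_id=49: ✗
loan_id=50: ✓ → 245
loan_id=51: ✗
loan_id=52: ✗
term_mo_max = MAX(269, 656, 1775, 1034, 247, 253, 245) = 1775
—
[current_sum: status in ('current', 'paid', 'default') and term_mo > 249]
loan_id=40: ✗
loan_id=41: ✗
loan_id=42: ✗
loan_id=43: ✗
loan_id=44: ✗
loan_id=45: ✗
loan_id=46: ✗
loan_id=47: ✓ → 1685
loan_id=48: ✗
loan_id=49: ✗
loan_id=50: ✗
loan_id=51: ✗
loan_id=52: ✗
current_sum = 1685

term_mo_sum=10477, term_mo_max=1775, current_sum=1685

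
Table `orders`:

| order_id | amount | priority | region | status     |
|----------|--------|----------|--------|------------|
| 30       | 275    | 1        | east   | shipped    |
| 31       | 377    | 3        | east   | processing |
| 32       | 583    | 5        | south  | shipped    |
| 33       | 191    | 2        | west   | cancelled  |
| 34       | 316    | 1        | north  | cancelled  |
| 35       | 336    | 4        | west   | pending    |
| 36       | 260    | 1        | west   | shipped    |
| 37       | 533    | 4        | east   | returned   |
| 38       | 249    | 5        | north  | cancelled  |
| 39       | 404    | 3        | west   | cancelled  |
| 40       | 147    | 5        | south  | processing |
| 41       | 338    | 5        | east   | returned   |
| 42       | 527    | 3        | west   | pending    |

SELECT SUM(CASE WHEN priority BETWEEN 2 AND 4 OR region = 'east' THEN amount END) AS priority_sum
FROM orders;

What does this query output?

order_id=30: ✓ → 275
order_id=31: ✓ → 377
order_id=32: ✗
order_id=33: ✓ → 191
order_id=34: ✗
order_id=35: ✓ → 336
order_id=36: ✗
order_id=37: ✓ → 533
order_id=38: ✗
order_id=39: ✓ → 404
order_id=40: ✗
order_id=41: ✓ → 338
order_id=42: ✓ → 527
priority_sum = 275 + 377 + 191 + 336 + 533 + 404 + 338 + 527 = 2981

2981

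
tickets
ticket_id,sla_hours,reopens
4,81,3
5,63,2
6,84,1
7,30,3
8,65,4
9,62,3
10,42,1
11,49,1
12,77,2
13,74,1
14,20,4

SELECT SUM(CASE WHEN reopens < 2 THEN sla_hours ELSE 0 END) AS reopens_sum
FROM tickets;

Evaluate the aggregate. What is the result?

249

ticket_id=4: ✗
ticket_id=5: ✗
ticket_id=6: ✓ → 84
ticket_id=7: ✗
ticket_id=8: ✗
ticket_id=9: ✗
ticket_id=10: ✓ → 42
ticket_id=11: ✓ → 49
ticket_id=12: ✗
ticket_id=13: ✓ → 74
ticket_id=14: ✗
reopens_sum = 84 + 42 + 49 + 74 = 249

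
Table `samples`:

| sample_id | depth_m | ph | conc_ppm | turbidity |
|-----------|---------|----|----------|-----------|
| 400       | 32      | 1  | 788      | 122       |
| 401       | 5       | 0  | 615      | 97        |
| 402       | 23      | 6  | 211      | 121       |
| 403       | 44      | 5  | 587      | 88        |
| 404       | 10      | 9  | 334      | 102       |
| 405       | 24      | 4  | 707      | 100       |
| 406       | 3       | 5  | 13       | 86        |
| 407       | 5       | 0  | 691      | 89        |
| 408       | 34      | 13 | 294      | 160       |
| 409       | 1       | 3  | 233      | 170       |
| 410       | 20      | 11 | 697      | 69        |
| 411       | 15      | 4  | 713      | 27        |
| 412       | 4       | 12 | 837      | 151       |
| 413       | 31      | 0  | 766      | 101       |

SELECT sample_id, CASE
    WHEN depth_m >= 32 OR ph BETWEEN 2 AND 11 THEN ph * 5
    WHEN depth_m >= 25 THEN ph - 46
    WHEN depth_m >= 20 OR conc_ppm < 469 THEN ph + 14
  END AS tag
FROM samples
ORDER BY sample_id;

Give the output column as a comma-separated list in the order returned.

5, NULL, 30, 25, 45, 20, 25, NULL, 65, 15, 55, 20, NULL, -46

sample_id=400: depth_m >= 32 OR ph BETWEEN 2 AND 11 → 5
sample_id=401: (no match → NULL) → NULL
sample_id=402: depth_m >= 32 OR ph BETWEEN 2 AND 11 → 30
sample_id=403: depth_m >= 32 OR ph BETWEEN 2 AND 11 → 25
sample_id=404: depth_m >= 32 OR ph BETWEEN 2 AND 11 → 45
sample_id=405: depth_m >= 32 OR ph BETWEEN 2 AND 11 → 20
sample_id=406: depth_m >= 32 OR ph BETWEEN 2 AND 11 → 25
sample_id=407: (no match → NULL) → NULL
sample_id=408: depth_m >= 32 OR ph BETWEEN 2 AND 11 → 65
sample_id=409: depth_m >= 32 OR ph BETWEEN 2 AND 11 → 15
sample_id=410: depth_m >= 32 OR ph BETWEEN 2 AND 11 → 55
sample_id=411: depth_m >= 32 OR ph BETWEEN 2 AND 11 → 20
sample_id=412: (no match → NULL) → NULL
sample_id=413: depth_m >= 25 → -46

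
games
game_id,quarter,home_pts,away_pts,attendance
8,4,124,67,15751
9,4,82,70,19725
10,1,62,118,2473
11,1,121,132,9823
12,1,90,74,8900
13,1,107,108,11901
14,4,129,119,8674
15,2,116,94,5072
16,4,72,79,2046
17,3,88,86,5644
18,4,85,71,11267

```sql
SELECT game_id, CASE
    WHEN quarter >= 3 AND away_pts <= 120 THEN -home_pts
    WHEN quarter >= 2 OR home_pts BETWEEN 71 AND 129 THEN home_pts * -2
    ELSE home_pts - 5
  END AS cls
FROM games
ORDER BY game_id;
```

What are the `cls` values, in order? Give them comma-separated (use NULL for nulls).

-124, -82, 57, -242, -180, -214, -129, -232, -72, -88, -85

game_id=8: quarter >= 3 AND away_pts <= 120 → -124
game_id=9: quarter >= 3 AND away_pts <= 120 → -82
game_id=10: ELSE → 57
game_id=11: quarter >= 2 OR home_pts BETWEEN 71 AND 129 → -242
game_id=12: quarter >= 2 OR home_pts BETWEEN 71 AND 129 → -180
game_id=13: quarter >= 2 OR home_pts BETWEEN 71 AND 129 → -214
game_id=14: quarter >= 3 AND away_pts <= 120 → -129
game_id=15: quarter >= 2 OR home_pts BETWEEN 71 AND 129 → -232
game_id=16: quarter >= 3 AND away_pts <= 120 → -72
game_id=17: quarter >= 3 AND away_pts <= 120 → -88
game_id=18: quarter >= 3 AND away_pts <= 120 → -85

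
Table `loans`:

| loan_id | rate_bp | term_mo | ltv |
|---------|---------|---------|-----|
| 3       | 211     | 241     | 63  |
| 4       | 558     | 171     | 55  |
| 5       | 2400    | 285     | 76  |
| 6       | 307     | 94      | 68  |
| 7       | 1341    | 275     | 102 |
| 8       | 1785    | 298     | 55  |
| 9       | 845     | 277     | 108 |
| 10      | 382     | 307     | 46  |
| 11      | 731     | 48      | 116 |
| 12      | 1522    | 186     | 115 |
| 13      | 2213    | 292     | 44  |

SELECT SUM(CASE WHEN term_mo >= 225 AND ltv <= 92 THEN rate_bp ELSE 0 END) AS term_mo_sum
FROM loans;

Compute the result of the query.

6991

loan_id=3: ✓ → 211
loan_id=4: ✗
loan_id=5: ✓ → 2400
loan_id=6: ✗
loan_id=7: ✗
loan_id=8: ✓ → 1785
loan_id=9: ✗
loan_id=10: ✓ → 382
loan_id=11: ✗
loan_id=12: ✗
loan_id=13: ✓ → 2213
term_mo_sum = 211 + 2400 + 1785 + 382 + 2213 = 6991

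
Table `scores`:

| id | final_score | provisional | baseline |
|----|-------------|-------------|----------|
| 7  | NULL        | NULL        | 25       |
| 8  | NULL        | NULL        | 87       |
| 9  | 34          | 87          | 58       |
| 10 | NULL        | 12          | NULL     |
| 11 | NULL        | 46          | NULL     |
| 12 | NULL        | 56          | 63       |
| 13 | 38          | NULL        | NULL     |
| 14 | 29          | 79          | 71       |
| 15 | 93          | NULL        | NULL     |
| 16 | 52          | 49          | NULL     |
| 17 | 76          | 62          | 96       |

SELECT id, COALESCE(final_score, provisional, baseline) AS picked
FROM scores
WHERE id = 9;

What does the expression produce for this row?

id = 9: final_score=34, provisional=87, baseline=58.
final_score=34 → 34

34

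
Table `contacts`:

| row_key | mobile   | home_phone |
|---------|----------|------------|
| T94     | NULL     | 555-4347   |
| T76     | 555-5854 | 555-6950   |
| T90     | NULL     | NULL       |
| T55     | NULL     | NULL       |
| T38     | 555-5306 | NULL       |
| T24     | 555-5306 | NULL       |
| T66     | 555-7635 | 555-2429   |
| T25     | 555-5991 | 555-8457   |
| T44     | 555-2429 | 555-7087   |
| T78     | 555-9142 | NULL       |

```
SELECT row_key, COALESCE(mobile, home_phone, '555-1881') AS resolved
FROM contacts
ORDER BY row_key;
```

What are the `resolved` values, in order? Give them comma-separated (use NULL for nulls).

555-5306, 555-5991, 555-5306, 555-2429, 555-1881, 555-7635, 555-5854, 555-9142, 555-1881, 555-4347

row_key=T24: mobile=555-5306 → 555-5306
row_key=T25: mobile=555-5991 → 555-5991
row_key=T38: mobile=555-5306 → 555-5306
row_key=T44: mobile=555-2429 → 555-2429
row_key=T55: mobile=NULL, home_phone=NULL, → literal 555-1881 → 555-1881
row_key=T66: mobile=555-7635 → 555-7635
row_key=T76: mobile=555-5854 → 555-5854
row_key=T78: mobile=555-9142 → 555-9142
row_key=T90: mobile=NULL, home_phone=NULL, → literal 555-1881 → 555-1881
row_key=T94: mobile=NULL, home_phone=555-4347 → 555-4347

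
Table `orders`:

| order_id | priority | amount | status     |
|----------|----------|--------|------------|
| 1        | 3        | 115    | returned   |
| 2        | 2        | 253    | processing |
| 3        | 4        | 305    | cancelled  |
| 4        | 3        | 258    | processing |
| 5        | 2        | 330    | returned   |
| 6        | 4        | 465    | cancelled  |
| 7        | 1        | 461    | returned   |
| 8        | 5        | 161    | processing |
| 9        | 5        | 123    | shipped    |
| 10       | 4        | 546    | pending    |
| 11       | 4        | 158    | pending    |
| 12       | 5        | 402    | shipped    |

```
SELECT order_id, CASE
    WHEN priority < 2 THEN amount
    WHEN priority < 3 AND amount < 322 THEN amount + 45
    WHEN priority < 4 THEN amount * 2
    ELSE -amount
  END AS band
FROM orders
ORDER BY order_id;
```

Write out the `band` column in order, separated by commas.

230, 298, -305, 516, 660, -465, 461, -161, -123, -546, -158, -402

order_id=1: priority < 4 → 230
order_id=2: priority < 3 AND amount < 322 → 298
order_id=3: ELSE → -305
order_id=4: priority < 4 → 516
order_id=5: priority < 4 → 660
order_id=6: ELSE → -465
order_id=7: priority < 2 → 461
order_id=8: ELSE → -161
order_id=9: ELSE → -123
order_id=10: ELSE → -546
order_id=11: ELSE → -158
order_id=12: ELSE → -402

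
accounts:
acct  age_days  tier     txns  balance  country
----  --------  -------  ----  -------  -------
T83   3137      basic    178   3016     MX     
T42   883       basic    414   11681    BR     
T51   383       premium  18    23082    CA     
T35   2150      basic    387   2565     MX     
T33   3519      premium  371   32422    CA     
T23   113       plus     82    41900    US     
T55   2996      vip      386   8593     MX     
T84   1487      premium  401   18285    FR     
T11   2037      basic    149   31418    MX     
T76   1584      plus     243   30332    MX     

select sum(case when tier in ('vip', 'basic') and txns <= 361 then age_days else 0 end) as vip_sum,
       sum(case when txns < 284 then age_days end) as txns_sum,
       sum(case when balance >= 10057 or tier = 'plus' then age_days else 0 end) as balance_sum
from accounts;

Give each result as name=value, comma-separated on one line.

vip_sum=5174, txns_sum=7254, balance_sum=10006

[vip_sum: tier in ('vip', 'basic') and txns <= 361]
acct=T83: ✓ → 3137
acct=T42: ✗
acct=T51: ✗
acct=T35: ✗
acct=T33: ✗
acct=T23: ✗
acct=T55: ✗
acct=T84: ✗
acct=T11: ✓ → 2037
acct=T76: ✗
vip_sum = 3137 + 2037 = 5174
—
[txns_sum: txns < 284]
acct=T83: ✓ → 3137
acct=T42: ✗
acct=T51: ✓ → 383
acct=T35: ✗
acct=T33: ✗
acct=T23: ✓ → 113
acct=T55: ✗
acct=T84: ✗
acct=T11: ✓ → 2037
acct=T76: ✓ → 1584
txns_sum = 3137 + 383 + 113 + 2037 + 1584 = 7254
—
[balance_sum: balance >= 10057 or tier = 'plus']
acct=T83: ✗
acct=T42: ✓ → 883
acct=T51: ✓ → 383
acct=T35: ✗
acct=T33: ✓ → 3519
acct=T23: ✓ → 113
acct=T55: ✗
acct=T84: ✓ → 1487
acct=T11: ✓ → 2037
acct=T76: ✓ → 1584
balance_sum = 883 + 383 + 3519 + 113 + 1487 + 2037 + 1584 = 10006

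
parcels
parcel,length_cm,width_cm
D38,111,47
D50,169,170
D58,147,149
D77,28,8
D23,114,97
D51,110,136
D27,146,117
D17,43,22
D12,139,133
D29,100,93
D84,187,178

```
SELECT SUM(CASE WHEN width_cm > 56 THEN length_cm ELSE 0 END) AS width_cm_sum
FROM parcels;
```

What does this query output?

parcel=D38: ✗
parcel=D50: ✓ → 169
parcel=D58: ✓ → 147
parcel=D77: ✗
parcel=D23: ✓ → 114
parcel=D51: ✓ → 110
parcel=D27: ✓ → 146
parcel=D17: ✗
parcel=D12: ✓ → 139
parcel=D29: ✓ → 100
parcel=D84: ✓ → 187
width_cm_sum = 169 + 147 + 114 + 110 + 146 + 139 + 100 + 187 = 1112

1112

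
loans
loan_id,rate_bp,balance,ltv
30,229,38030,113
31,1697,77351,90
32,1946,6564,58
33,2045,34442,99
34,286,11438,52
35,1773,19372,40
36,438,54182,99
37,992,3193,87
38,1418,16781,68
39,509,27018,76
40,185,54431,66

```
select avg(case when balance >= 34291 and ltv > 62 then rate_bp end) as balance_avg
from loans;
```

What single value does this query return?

918.8

loan_id=30: ✓ → 229
loan_id=31: ✓ → 1697
loan_id=32: ✗
loan_id=33: ✓ → 2045
loan_id=34: ✗
loan_id=35: ✗
loan_id=36: ✓ → 438
loan_id=37: ✗
loan_id=38: ✗
loan_id=39: ✗
loan_id=40: ✓ → 185
balance_avg = (229 + 1697 + 2045 + 438 + 185) / 5 = 918.8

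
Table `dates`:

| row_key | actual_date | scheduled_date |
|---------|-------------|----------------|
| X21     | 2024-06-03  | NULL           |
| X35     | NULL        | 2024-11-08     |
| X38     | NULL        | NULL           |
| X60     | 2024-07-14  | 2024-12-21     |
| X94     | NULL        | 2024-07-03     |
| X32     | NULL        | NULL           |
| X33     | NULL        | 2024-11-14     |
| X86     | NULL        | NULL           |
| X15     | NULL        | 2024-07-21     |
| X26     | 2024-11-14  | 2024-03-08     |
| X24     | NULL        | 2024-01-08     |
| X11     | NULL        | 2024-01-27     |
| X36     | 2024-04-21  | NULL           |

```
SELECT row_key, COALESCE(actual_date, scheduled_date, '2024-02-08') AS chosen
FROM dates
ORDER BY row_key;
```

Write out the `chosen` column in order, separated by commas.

2024-01-27, 2024-07-21, 2024-06-03, 2024-01-08, 2024-11-14, 2024-02-08, 2024-11-14, 2024-11-08, 2024-04-21, 2024-02-08, 2024-07-14, 2024-02-08, 2024-07-03

row_key=X11: actual_date=NULL, scheduled_date=2024-01-27 → 2024-01-27
row_key=X15: actual_date=NULL, scheduled_date=2024-07-21 → 2024-07-21
row_key=X21: actual_date=2024-06-03 → 2024-06-03
row_key=X24: actual_date=NULL, scheduled_date=2024-01-08 → 2024-01-08
row_key=X26: actual_date=2024-11-14 → 2024-11-14
row_key=X32: actual_date=NULL, scheduled_date=NULL, → literal 2024-02-08 → 2024-02-08
row_key=X33: actual_date=NULL, scheduled_date=2024-11-14 → 2024-11-14
row_key=X35: actual_date=NULL, scheduled_date=2024-11-08 → 2024-11-08
row_key=X36: actual_date=2024-04-21 → 2024-04-21
row_key=X38: actual_date=NULL, scheduled_date=NULL, → literal 2024-02-08 → 2024-02-08
row_key=X60: actual_date=2024-07-14 → 2024-07-14
row_key=X86: actual_date=NULL, scheduled_date=NULL, → literal 2024-02-08 → 2024-02-08
row_key=X94: actual_date=NULL, scheduled_date=2024-07-03 → 2024-07-03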